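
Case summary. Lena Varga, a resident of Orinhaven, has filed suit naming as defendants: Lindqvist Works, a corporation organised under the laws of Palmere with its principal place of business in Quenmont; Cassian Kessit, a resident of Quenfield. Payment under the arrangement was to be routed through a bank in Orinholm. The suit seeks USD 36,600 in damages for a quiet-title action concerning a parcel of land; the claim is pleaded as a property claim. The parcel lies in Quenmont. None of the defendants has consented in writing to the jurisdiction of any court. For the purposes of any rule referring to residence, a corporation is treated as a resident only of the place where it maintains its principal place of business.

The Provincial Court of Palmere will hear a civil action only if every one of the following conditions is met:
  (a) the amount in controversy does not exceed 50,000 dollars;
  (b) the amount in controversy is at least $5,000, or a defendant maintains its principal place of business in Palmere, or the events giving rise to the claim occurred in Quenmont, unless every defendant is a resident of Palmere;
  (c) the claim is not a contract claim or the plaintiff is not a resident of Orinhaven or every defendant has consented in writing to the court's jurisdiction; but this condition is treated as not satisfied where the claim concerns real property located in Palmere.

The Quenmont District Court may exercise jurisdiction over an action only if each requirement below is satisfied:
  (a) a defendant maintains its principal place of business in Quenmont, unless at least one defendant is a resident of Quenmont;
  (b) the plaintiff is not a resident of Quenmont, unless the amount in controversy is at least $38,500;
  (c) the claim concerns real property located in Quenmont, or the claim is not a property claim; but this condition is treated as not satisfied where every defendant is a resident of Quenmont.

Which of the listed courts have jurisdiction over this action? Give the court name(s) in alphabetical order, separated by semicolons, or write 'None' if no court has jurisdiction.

The Provincial Court of Palmere:
  (a) The amount in controversy is 36,600 dollars, within the 50,000 dollars ceiling. Met.
  (b) The amount in controversy is USD 36,600, which meets the USD 5,000 floor, so this disjunct is met. Condition met.
  (c) The claim is a property claim, not a contract claim — that alternative is enough. The carve-out does not apply: the property lies in Quenmont, not Palmere. Met.
  → The court has jurisdiction.
The Quenmont District Court:
  (a) Lindqvist Works has its principal place of business in Quenmont. Met.
  (b) The plaintiff resides in Orinhaven, which is not Quenmont. Condition met.
  (c) The property lies in Quenmont, so this disjunct is met. The exception is not triggered, since the defendants reside as follows — Lindqvist Works in Quenmont, Cassian Kessit in Quenfield — not all in Quenmont. Condition met.
  → The court has jurisdiction.

the Provincial Court of Palmere; the Quenmont District Court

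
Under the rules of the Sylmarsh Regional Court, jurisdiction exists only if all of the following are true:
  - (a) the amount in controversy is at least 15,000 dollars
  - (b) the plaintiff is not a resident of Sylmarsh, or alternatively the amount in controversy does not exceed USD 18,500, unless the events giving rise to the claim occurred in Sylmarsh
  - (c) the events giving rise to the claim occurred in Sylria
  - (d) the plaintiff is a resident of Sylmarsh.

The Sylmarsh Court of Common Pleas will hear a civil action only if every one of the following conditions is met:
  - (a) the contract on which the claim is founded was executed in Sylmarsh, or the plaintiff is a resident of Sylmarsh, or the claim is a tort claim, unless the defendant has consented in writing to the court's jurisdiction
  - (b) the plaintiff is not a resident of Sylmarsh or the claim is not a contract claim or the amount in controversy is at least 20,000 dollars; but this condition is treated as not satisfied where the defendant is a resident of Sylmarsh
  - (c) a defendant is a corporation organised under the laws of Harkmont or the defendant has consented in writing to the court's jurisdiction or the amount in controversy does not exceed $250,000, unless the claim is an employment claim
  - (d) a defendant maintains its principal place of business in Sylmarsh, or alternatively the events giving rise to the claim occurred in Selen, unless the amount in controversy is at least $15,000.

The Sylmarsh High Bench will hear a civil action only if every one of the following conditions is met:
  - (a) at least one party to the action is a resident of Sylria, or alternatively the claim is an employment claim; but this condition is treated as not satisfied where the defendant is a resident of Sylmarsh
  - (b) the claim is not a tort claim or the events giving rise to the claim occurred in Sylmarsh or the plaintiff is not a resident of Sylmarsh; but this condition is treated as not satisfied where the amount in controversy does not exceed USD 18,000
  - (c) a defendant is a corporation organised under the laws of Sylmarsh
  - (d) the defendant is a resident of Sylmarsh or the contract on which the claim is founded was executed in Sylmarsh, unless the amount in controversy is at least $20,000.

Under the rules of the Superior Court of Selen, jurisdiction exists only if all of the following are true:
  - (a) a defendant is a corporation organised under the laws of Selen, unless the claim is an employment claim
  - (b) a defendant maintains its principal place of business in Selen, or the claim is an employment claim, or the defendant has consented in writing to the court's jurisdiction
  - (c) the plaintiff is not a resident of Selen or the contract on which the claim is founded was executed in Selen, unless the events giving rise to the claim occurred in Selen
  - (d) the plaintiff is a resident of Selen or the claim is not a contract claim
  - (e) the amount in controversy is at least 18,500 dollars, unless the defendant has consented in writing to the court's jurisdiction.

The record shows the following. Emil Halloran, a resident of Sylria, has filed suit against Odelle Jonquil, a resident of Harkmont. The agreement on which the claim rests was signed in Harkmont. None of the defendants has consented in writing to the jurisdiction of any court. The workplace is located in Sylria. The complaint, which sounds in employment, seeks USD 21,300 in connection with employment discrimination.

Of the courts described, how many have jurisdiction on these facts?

The Sylmarsh Regional Court:
  (a) The amount in controversy is $21,300, which meets the USD 15,000 floor. Satisfied.
  (b) The plaintiff resides in Sylria, which is not Sylmarsh, so this disjunct is met. Condition met.
  (c) The operative events occurred in Sylria. Condition met.
  (d) The plaintiff resides in Sylria, not Sylmarsh. Not satisfied.
  → No jurisdiction.
The Sylmarsh Court of Common Pleas:
  (a) The contract was executed in Harkmont, not Sylmarsh; the plaintiff resides in Sylria, not Sylmarsh; the claim is an employment claim, not a tort claim — none of the alternatives is met. Nor does the 'unless' clause help: no such written consent has been filed. Condition not met.
  (b) The plaintiff resides in Sylria, which is not Sylmarsh, so this disjunct is met. The carve-out does not apply: the defendant resides in Harkmont, not Sylmarsh. Condition met.
  (c) The amount in controversy is USD 21,300, within the 250,000 dollars ceiling, which satisfies one of the alternatives. Condition met.
  (d) No defendant is a corporation; the operative events occurred in Sylria, not Selen — every alternative fails. The proviso rescues it, though: the amount in controversy is USD 21,300, which meets the USD 15,000 floor. Condition met.
  → No jurisdiction.
The Sylmarsh High Bench:
  (a) Emil Halloran resides in Sylria, so this disjunct is met. The carve-out does not apply: the defendant resides in Harkmont, not Sylmarsh. Satisfied.
  (b) The claim is an employment claim, not a tort claim — that alternative is enough. And the carve-out is inapplicable — the amount in controversy is 21,300 dollars, above the $18,000 ceiling. Satisfied.
  (c) No defendant is a corporation. Not met.
  (d) The defendant resides in Harkmont, not Sylmarsh; the contract was executed in Harkmont, not Sylmarsh — no alternative holds. But the amount in controversy is 21,300 dollars, which meets the 20,000 dollars floor, and the 'unless' clause therefore excuses the requirement. Condition met.
  → At least one condition fails; no jurisdiction.
The Superior Court of Selen:
  (a) No defendant is a corporation. However, the claim is an employment claim, so the 'unless' proviso supplies this condition. Met.
  (b) The claim is an employment claim, so one alternative holds. Satisfied.
  (c) The plaintiff resides in Sylria, which is not Selen — that alternative is enough. Condition met.
  (d) The claim is an employment claim, not a contract claim, so one alternative holds. Satisfied.
  (e) The amount in controversy is USD 21,300, which meets the $18,500 floor. Met.
  → All conditions met; jurisdiction exists.
Courts with jurisdiction: the Superior Court of Selen — 1 in total.

1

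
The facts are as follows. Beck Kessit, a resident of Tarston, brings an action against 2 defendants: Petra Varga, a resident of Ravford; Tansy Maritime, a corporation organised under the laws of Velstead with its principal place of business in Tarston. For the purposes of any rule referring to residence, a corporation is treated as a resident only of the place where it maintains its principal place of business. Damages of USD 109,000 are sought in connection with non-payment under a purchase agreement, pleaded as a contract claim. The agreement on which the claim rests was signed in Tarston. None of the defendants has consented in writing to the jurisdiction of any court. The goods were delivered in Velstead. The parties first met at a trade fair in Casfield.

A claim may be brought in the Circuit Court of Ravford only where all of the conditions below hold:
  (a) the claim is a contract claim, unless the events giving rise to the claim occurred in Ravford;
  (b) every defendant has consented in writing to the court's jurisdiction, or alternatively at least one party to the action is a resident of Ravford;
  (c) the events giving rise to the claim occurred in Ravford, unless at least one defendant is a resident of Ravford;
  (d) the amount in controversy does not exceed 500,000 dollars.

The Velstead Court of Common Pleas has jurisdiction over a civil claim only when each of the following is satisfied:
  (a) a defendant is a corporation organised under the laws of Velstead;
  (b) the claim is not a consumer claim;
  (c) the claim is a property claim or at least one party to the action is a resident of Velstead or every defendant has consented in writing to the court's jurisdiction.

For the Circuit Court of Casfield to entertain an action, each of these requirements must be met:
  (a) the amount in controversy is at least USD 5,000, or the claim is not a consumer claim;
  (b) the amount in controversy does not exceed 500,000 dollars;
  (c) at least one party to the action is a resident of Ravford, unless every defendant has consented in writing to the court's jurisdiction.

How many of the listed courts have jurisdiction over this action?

The Circuit Court of Ravford:
  (a) The claim is a contract claim. Condition met.
  (b) Petra Varga resides in Ravford, so this disjunct is met. Satisfied.
  (c) The operative events occurred in Velstead, not Ravford. The proviso rescues it, though: Petra Varga resides in Ravford. Condition met.
  (d) The amount in controversy is $109,000, within the USD 500,000 ceiling. Satisfied.
  → All conditions met; jurisdiction exists.
The Velstead Court of Common Pleas:
  (a) Tansy Maritime is organised under the laws of Velstead. Met.
  (b) The claim is a contract claim, not a consumer claim. Satisfied.
  (c) The claim is a contract claim, not a property claim; no party resides in Velstead; no such written consent has been filed — none of the alternatives is met. Condition not met.
  → The court lacks jurisdiction.
The Circuit Court of Casfield:
  (a) The amount in controversy is USD 109,000, which meets the 5,000 dollars floor, which satisfies one of the alternatives. Satisfied.
  (b) The amount in controversy is 109,000 dollars, within the USD 500,000 ceiling. Condition met.
  (c) Petra Varga resides in Ravford. Met.
  → Every requirement is satisfied — jurisdiction.
Courts with jurisdiction: the Circuit Court of Ravford, the Circuit Court of Casfield — 2 in total.

2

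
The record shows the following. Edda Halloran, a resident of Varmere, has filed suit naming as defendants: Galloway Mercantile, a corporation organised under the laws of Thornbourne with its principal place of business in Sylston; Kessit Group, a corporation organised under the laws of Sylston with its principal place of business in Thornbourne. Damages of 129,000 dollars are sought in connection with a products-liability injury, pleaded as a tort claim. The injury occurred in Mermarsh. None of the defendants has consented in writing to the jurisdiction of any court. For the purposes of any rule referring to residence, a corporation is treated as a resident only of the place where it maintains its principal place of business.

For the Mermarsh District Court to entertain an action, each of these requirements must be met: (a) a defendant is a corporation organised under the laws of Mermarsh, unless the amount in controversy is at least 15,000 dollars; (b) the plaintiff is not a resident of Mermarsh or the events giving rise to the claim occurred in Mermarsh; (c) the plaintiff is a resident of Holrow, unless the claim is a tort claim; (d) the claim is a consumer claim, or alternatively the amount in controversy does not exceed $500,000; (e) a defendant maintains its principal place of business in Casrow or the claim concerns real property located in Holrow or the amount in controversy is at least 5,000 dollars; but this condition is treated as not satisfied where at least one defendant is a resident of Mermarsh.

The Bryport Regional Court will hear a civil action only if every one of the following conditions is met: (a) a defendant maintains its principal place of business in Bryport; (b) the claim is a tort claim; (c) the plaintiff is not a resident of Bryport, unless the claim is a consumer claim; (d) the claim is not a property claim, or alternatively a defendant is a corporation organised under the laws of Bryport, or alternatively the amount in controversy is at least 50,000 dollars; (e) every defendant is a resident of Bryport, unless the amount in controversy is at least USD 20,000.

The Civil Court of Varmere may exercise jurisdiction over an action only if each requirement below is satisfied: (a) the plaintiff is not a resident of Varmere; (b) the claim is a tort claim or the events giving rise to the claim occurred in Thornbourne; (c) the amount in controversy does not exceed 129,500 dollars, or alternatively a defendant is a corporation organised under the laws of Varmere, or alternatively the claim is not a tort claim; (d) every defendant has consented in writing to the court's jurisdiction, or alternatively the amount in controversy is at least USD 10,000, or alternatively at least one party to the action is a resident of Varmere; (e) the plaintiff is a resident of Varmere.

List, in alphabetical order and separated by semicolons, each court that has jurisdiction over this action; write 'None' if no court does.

the Mermarsh District Court

The Mermarsh District Court:
  (a) The corporate defendant(s) are organised in Sylston, Thornbourne, not Mermarsh. But the amount in controversy is 129,000 dollars, which meets the $15,000 floor, and the 'unless' clause therefore excuses the requirement. Met.
  (b) The plaintiff resides in Varmere, which is not Mermarsh — that alternative is enough. Met.
  (c) The plaintiff resides in Varmere, not Holrow. However, the claim is a tort claim, so the 'unless' proviso supplies this condition. Condition met.
  (d) The amount in controversy is 129,000 dollars, within the 500,000 dollars ceiling, which satisfies one of the alternatives. Met.
  (e) The amount in controversy is USD 129,000, which meets the 5,000 dollars floor, so this disjunct is met. The carve-out does not apply: no defendant resides in Mermarsh (they reside in Sylston, Thornbourne). Satisfied.
  → Jurisdiction lies.
The Bryport Regional Court:
  (a) The corporate defendant(s) have their principal place of business in Sylston, Thornbourne, not Bryport. Not satisfied.
  (b) The claim is a tort claim. Met.
  (c) The plaintiff resides in Varmere, which is not Bryport. Met.
  (d) The claim is a tort claim, not a property claim, so this disjunct is met. Met.
  (e) The defendants reside as follows — Galloway Mercantile in Sylston, Kessit Group in Thornbourne — not all in Bryport. But the amount in controversy is USD 129,000, which meets the USD 20,000 floor, and the 'unless' clause therefore excuses the requirement. Satisfied.
  → The court lacks jurisdiction.
The Civil Court of Varmere:
  (a) The plaintiff resides in Varmere. Not satisfied.
  (b) The claim is a tort claim, so this disjunct is met. Condition met.
  (c) The amount in controversy is USD 129,000, within the $129,500 ceiling, so one alternative holds. Condition met.
  (d) The amount in controversy is $129,000, which meets the $10,000 floor, so this disjunct is met. Condition met.
  (e) The plaintiff resides in Varmere. Met.
  → Not every requirement is met — no jurisdiction.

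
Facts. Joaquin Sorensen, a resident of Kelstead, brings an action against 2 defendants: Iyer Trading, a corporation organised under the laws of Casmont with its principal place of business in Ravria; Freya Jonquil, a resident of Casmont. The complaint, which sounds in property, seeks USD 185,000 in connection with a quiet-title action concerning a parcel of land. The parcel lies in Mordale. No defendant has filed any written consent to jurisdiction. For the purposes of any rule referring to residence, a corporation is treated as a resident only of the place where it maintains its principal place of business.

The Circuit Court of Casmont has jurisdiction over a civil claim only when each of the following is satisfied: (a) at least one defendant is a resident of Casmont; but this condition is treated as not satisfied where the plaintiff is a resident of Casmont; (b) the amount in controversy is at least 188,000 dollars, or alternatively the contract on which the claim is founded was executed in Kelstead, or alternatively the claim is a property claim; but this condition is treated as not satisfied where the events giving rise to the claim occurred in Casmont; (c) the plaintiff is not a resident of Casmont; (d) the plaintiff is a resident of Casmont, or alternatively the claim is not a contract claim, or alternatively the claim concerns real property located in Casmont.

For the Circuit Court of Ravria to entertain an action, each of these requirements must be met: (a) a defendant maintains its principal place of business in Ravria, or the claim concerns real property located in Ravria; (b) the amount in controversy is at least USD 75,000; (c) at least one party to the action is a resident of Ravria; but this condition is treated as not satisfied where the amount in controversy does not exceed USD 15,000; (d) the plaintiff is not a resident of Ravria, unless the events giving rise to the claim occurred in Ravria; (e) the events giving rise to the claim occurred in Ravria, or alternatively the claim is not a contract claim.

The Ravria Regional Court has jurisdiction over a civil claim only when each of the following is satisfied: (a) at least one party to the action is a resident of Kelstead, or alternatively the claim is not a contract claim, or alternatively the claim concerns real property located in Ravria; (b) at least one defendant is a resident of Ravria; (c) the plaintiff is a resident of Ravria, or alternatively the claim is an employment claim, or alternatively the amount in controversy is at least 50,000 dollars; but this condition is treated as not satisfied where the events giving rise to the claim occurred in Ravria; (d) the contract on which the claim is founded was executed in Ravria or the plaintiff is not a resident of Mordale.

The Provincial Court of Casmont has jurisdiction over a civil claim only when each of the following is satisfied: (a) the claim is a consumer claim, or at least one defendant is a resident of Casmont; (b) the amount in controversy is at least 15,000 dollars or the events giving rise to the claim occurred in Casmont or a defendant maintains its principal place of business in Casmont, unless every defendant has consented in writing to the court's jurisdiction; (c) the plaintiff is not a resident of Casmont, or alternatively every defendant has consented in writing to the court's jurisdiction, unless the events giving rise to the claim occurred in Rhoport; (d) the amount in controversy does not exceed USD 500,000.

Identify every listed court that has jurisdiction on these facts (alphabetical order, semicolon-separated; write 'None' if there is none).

the Circuit Court of Casmont; the Circuit Court of Ravria; the Provincial Court of Casmont; the Ravria Regional Court

The Circuit Court of Casmont:
  (a) Freya Jonquil resides in Casmont. The exception is not triggered, since the plaintiff resides in Kelstead, not Casmont. Satisfied.
  (b) The claim is a property claim — that alternative is enough. The carve-out does not apply: the operative events occurred in Mordale, not Casmont. Met.
  (c) The plaintiff resides in Kelstead, which is not Casmont. Met.
  (d) The claim is a property claim, not a contract claim, so this disjunct is met. Satisfied.
  → The court has jurisdiction.
The Circuit Court of Ravria:
  (a) Iyer Trading has its principal place of business in Ravria, so this disjunct is met. Satisfied.
  (b) The amount in controversy is USD 185,000, which meets the 75,000 dollars floor. Met.
  (c) Iyer Trading resides in Ravria. The carve-out does not apply: the amount in controversy is USD 185,000, above the USD 15,000 ceiling. Satisfied.
  (d) The plaintiff resides in Kelstead, which is not Ravria. Condition met.
  (e) The claim is a property claim, not a contract claim — that alternative is enough. Condition met.
  → Jurisdiction lies.
The Ravria Regional Court:
  (a) Joaquin Sorensen resides in Kelstead, so one alternative holds. Satisfied.
  (b) Iyer Trading resides in Ravria. Met.
  (c) The amount in controversy is $185,000, which meets the USD 50,000 floor, which satisfies one of the alternatives. And the carve-out is inapplicable — the operative events occurred in Mordale, not Ravria. Met.
  (d) The plaintiff resides in Kelstead, which is not Mordale, so one alternative holds. Satisfied.
  → Every requirement is satisfied — jurisdiction.
The Provincial Court of Casmont:
  (a) Freya Jonquil resides in Casmont — that alternative is enough. Met.
  (b) The amount in controversy is USD 185,000, which meets the USD 15,000 floor — that alternative is enough. Condition met.
  (c) The plaintiff resides in Kelstead, which is not Casmont — that alternative is enough. Condition met.
  (d) The amount in controversy is 185,000 dollars, within the $500,000 ceiling. Condition met.
  → All conditions met; jurisdiction exists.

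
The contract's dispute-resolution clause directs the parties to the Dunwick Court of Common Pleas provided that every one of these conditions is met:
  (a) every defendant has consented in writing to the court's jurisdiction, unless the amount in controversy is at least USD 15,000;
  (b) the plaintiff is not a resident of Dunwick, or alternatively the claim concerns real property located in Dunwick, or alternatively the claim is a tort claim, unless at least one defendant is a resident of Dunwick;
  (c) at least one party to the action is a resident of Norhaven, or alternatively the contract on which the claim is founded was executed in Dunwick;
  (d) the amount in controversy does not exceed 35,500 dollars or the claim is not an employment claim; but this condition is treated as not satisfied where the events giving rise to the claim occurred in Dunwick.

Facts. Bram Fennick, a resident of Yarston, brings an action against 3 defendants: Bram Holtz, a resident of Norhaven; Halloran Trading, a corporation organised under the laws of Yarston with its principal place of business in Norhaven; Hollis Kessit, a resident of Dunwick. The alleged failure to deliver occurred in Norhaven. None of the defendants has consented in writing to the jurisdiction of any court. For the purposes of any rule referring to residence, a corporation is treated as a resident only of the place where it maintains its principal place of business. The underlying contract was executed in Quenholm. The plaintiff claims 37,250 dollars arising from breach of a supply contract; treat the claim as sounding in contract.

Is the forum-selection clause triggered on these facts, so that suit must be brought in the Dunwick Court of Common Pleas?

Yes

The Dunwick Court of Common Pleas:
  (a) No such written consent has been filed. But the amount in controversy is $37,250, which meets the 15,000 dollars floor, and the 'unless' clause therefore excuses the requirement. Condition met.
  (b) The plaintiff resides in Yarston, which is not Dunwick, so one alternative holds. Condition met.
  (c) Bram Holtz resides in Norhaven, so one alternative holds. Condition met.
  (d) The claim is a contract claim, not an employment claim, so this disjunct is met. The carve-out does not apply: the operative events occurred in Norhaven, not Dunwick. Met.
  → Forum clause is triggered.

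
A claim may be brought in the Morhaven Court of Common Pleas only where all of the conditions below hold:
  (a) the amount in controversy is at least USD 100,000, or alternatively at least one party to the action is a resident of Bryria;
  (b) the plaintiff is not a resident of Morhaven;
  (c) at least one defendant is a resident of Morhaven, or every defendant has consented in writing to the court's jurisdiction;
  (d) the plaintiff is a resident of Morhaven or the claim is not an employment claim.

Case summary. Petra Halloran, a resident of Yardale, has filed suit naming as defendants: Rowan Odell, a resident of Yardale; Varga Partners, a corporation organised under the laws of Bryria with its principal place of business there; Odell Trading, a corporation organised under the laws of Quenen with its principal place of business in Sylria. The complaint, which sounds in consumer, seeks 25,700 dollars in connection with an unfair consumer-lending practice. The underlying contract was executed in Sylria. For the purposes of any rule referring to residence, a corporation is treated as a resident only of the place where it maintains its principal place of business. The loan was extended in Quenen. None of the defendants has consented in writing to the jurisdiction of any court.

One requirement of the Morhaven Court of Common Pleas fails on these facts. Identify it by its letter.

(c)

The Morhaven Court of Common Pleas:
  (a) Varga Partners resides in Bryria — that alternative is enough. Satisfied.
  (b) The plaintiff resides in Yardale, which is not Morhaven. Satisfied.
  (c) No defendant resides in Morhaven (they reside in Yardale, Bryria, Sylria); no such written consent has been filed — none of the alternatives is met. Fails.
  (d) The claim is a consumer claim, not an employment claim — that alternative is enough. Satisfied.
Only condition (c) fails.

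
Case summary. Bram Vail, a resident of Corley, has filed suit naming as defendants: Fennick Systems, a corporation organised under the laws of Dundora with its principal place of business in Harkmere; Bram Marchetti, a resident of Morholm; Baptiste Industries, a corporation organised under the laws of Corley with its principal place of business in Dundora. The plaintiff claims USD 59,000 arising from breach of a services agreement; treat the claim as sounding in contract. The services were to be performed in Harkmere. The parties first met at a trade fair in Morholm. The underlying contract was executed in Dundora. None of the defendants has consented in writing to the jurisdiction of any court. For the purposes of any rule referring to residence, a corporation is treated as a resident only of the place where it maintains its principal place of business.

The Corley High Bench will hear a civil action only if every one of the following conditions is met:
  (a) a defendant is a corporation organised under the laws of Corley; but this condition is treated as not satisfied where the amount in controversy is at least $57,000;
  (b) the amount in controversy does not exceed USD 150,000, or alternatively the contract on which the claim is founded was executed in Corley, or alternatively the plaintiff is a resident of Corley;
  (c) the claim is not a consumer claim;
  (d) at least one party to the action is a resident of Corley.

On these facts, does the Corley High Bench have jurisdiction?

The Corley High Bench:
  (a) Baptiste Industries is organised under the laws of Corley. However, the amount in controversy is $59,000, which meets the USD 57,000 floor, which falls within the stated exception and so defeats the condition. Condition not met.
  (b) The amount in controversy is 59,000 dollars, within the 150,000 dollars ceiling, so this disjunct is met. Satisfied.
  (c) The claim is a contract claim, not a consumer claim. Condition met.
  (d) Bram Vail resides in Corley. Met.
  → At least one condition fails; no jurisdiction.

No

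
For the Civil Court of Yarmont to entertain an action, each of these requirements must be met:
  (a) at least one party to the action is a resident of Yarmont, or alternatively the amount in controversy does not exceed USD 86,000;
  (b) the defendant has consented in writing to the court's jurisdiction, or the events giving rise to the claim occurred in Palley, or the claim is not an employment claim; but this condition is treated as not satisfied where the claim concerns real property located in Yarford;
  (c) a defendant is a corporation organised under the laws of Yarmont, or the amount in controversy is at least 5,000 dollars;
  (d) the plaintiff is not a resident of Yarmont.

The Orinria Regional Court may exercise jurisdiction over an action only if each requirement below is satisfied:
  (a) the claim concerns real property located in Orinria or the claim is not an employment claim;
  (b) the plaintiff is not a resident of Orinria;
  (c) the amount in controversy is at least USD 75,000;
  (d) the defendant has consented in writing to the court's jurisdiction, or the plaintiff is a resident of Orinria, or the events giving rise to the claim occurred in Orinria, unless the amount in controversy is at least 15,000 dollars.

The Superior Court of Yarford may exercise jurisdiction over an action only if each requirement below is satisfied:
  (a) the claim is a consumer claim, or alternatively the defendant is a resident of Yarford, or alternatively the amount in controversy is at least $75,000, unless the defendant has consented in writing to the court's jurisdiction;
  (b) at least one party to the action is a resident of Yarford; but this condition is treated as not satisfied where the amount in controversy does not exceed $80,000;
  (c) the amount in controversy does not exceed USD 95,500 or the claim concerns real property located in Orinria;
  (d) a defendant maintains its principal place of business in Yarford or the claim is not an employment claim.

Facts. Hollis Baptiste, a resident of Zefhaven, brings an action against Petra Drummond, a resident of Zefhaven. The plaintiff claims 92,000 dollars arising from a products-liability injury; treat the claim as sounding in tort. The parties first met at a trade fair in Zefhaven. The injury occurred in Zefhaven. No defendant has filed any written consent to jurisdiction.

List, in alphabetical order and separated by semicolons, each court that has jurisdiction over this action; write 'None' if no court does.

The Civil Court of Yarmont:
  (a) No party resides in Yarmont; the amount in controversy is USD 92,000, above the $86,000 ceiling — every alternative fails. Fails.
  (b) The claim is a tort claim, not an employment claim, which satisfies one of the alternatives. And the carve-out is inapplicable — the claim does not concern real property. Condition met.
  (c) The amount in controversy is $92,000, which meets the USD 5,000 floor, so this disjunct is met. Met.
  (d) The plaintiff resides in Zefhaven, which is not Yarmont. Satisfied.
  → Not every requirement is met — no jurisdiction.
The Orinria Regional Court:
  (a) The claim is a tort claim, not an employment claim, so this disjunct is met. Satisfied.
  (b) The plaintiff resides in Zefhaven, which is not Orinria. Met.
  (c) The amount in controversy is USD 92,000, which meets the 75,000 dollars floor. Satisfied.
  (d) No such written consent has been filed; the plaintiff resides in Zefhaven, not Orinria; the operative events occurred in Zefhaven, not Orinria — every alternative fails. The proviso rescues it, though: the amount in controversy is USD 92,000, which meets the $15,000 floor. Satisfied.
  → The court has jurisdiction.
The Superior Court of Yarford:
  (a) The amount in controversy is $92,000, which meets the 75,000 dollars floor, so this disjunct is met. Satisfied.
  (b) No party resides in Yarford. Fails.
  (c) The amount in controversy is $92,000, within the $95,500 ceiling — that alternative is enough. Met.
  (d) The claim is a tort claim, not an employment claim, so one alternative holds. Condition met.
  → Not every requirement is met — no jurisdiction.

the Orinria Regional Court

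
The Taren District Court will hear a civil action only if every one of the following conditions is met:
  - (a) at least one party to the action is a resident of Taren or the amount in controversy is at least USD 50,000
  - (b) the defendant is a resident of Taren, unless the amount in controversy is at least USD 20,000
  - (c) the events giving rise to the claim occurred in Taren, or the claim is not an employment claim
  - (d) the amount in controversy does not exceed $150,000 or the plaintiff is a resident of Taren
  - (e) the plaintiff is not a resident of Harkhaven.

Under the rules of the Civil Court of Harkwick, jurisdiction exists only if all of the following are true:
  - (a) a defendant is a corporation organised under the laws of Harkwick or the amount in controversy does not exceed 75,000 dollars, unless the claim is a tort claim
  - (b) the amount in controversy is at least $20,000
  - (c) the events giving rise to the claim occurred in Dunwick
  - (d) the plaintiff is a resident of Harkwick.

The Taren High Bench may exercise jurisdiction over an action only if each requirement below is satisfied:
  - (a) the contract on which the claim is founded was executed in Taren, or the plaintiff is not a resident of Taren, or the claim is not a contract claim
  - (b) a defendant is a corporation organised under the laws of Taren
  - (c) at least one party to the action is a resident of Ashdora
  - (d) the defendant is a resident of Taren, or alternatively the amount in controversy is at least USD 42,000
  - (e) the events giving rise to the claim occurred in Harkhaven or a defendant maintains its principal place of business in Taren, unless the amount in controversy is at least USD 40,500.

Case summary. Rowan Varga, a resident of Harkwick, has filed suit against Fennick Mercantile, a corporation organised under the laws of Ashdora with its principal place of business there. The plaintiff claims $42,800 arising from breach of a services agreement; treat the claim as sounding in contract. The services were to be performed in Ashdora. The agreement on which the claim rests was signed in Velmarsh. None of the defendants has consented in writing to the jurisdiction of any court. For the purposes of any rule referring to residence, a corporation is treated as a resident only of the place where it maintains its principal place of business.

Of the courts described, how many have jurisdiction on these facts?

The Taren District Court:
  (a) No party resides in Taren; the amount in controversy is $42,800, below the 50,000 dollars floor — none of the alternatives is met. Not met.
  (b) The defendant resides in Ashdora, not Taren. But the amount in controversy is USD 42,800, which meets the 20,000 dollars floor, and the 'unless' clause therefore excuses the requirement. Met.
  (c) The claim is a contract claim, not an employment claim — that alternative is enough. Condition met.
  (d) The amount in controversy is $42,800, within the 150,000 dollars ceiling, so this disjunct is met. Condition met.
  (e) The plaintiff resides in Harkwick, which is not Harkhaven. Met.
  → Not every requirement is met — no jurisdiction.
The Civil Court of Harkwick:
  (a) The amount in controversy is 42,800 dollars, within the USD 75,000 ceiling, which satisfies one of the alternatives. Met.
  (b) The amount in controversy is $42,800, which meets the USD 20,000 floor. Met.
  (c) The operative events occurred in Ashdora, not Dunwick. Fails.
  (d) The plaintiff resides in Harkwick. Met.
  → Not every requirement is met — no jurisdiction.
The Taren High Bench:
  (a) The plaintiff resides in Harkwick, which is not Taren, which satisfies one of the alternatives. Condition met.
  (b) The corporate defendant(s) are organised in Ashdora, not Taren. Not met.
  (c) Fennick Mercantile resides in Ashdora. Condition met.
  (d) The amount in controversy is USD 42,800, which meets the USD 42,000 floor, so one alternative holds. Condition met.
  (e) The operative events occurred in Ashdora, not Harkhaven; the corporate defendant(s) have their principal place of business in Ashdora, not Taren — every alternative fails. However, the amount in controversy is $42,800, which meets the USD 40,500 floor, so the 'unless' proviso supplies this condition. Met.
  → At least one condition fails; no jurisdiction.
No court satisfies all of its conditions.

0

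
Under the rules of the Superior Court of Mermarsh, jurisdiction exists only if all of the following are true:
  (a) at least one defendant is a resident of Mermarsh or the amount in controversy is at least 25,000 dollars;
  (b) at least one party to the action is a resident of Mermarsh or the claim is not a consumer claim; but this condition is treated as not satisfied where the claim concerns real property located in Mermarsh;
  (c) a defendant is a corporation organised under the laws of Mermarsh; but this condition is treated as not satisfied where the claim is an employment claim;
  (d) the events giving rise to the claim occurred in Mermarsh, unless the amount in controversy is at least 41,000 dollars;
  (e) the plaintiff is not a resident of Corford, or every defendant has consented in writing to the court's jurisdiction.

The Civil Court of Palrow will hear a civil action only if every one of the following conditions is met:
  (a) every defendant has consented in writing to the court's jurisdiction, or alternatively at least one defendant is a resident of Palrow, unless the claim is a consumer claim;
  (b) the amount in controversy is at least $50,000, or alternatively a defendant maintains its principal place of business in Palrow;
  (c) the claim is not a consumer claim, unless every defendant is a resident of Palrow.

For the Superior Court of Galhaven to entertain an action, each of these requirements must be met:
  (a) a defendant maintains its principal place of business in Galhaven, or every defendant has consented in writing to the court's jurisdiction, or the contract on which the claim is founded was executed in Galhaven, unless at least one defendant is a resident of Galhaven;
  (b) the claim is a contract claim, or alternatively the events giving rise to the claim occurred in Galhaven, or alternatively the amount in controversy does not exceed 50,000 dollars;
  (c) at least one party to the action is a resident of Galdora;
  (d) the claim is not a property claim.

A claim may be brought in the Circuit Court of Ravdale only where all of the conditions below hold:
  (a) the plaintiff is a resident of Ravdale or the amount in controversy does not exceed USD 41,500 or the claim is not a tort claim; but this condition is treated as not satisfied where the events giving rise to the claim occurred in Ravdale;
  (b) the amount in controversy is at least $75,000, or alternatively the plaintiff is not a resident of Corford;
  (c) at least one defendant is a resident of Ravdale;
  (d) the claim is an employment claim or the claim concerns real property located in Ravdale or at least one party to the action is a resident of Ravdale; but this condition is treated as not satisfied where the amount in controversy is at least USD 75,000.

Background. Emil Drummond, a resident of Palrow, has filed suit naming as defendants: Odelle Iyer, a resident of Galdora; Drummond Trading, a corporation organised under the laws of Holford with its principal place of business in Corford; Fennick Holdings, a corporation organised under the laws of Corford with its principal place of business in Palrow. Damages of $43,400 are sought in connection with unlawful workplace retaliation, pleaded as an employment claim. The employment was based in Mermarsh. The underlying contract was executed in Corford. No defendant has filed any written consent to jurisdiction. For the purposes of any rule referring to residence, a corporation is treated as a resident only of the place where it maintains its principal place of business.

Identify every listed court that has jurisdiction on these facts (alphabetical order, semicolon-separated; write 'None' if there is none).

the Civil Court of Palrow

The Superior Court of Mermarsh:
  (a) The amount in controversy is USD 43,400, which meets the $25,000 floor, so one alternative holds. Condition met.
  (b) The claim is an employment claim, not a consumer claim, which satisfies one of the alternatives. The exception is not triggered, since the claim does not concern real property. Satisfied.
  (c) The corporate defendant(s) are organised in Corford, Holford, not Mermarsh. Condition not met.
  (d) The operative events occurred in Mermarsh. Satisfied.
  (e) The plaintiff resides in Palrow, which is not Corford — that alternative is enough. Condition met.
  → The court lacks jurisdiction.
The Civil Court of Palrow:
  (a) Fennick Holdings resides in Palrow, so this disjunct is met. Satisfied.
  (b) Fennick Holdings has its principal place of business in Palrow — that alternative is enough. Satisfied.
  (c) The claim is an employment claim, not a consumer claim. Condition met.
  → Jurisdiction lies.
The Superior Court of Galhaven:
  (a) The corporate defendant(s) have their principal place of business in Corford, Palrow, not Galhaven; no such written consent has been filed; the contract was executed in Corford, not Galhaven — none of the alternatives is met. And no defendant resides in Galhaven (they reside in Galdora, Corford, Palrow), so the proviso does not save it. Not satisfied.
  (b) The amount in controversy is USD 43,400, within the USD 50,000 ceiling, which satisfies one of the alternatives. Met.
  (c) Odelle Iyer resides in Galdora. Satisfied.
  (d) The claim is an employment claim, not a property claim. Condition met.
  → At least one condition fails; no jurisdiction.
The Circuit Court of Ravdale:
  (a) The claim is an employment claim, not a tort claim, which satisfies one of the alternatives. And the carve-out is inapplicable — the operative events occurred in Mermarsh, not Ravdale. Satisfied.
  (b) The plaintiff resides in Palrow, which is not Corford — that alternative is enough. Satisfied.
  (c) No defendant resides in Ravdale (they reside in Galdora, Corford, Palrow). Fails.
  (d) The claim is an employment claim — that alternative is enough. The exception is not triggered, since the amount in controversy is USD 43,400, below the USD 75,000 floor. Met.
  → The court lacks jurisdiction.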